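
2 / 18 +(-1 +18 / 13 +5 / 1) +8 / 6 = 799 / 117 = 6.83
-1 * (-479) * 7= 3353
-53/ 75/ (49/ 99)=-1749/ 1225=-1.43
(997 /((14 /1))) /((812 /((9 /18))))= 997 /22736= 0.04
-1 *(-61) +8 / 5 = 313 / 5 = 62.60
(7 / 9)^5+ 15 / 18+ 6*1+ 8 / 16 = 449833 / 59049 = 7.62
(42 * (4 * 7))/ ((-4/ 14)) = -4116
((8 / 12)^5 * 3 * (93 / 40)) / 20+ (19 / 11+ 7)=65141 / 7425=8.77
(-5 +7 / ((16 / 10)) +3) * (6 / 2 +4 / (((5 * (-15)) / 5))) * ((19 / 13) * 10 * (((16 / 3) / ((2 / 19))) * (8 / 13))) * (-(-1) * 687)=1030386416 / 507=2032320.35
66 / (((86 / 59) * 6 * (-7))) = -649 / 602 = -1.08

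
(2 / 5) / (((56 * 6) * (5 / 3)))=1 / 1400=0.00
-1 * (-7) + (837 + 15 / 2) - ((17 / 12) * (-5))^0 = 1701 / 2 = 850.50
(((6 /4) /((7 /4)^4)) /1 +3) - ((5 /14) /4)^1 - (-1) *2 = 97397 /19208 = 5.07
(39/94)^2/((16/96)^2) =13689/2209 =6.20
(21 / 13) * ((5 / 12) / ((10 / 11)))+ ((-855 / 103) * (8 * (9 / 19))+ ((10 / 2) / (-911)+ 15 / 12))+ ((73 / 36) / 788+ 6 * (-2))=-41.47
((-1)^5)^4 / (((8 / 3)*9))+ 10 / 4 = 61 / 24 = 2.54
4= 4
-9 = -9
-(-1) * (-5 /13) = -5 /13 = -0.38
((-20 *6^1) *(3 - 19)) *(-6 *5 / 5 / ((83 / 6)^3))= -2488320 / 571787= -4.35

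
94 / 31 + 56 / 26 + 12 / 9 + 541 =661951 / 1209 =547.52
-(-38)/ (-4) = -19/ 2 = -9.50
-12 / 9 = -1.33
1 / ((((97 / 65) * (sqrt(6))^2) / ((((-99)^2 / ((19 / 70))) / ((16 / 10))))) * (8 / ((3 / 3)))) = 37162125 / 117952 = 315.06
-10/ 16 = -5/ 8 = -0.62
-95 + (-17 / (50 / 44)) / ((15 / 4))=-37121 / 375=-98.99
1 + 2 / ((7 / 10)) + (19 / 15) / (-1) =272 / 105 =2.59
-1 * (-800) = 800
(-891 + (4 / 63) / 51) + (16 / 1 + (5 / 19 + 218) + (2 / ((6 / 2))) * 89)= -36469616 / 61047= -597.40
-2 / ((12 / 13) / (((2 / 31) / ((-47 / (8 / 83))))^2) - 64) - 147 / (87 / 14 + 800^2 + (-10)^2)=-90305272272398 / 393166127586881045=-0.00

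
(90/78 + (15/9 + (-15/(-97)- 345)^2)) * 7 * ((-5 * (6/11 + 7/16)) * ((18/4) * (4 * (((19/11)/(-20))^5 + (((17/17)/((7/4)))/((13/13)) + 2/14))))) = -5835996150908594963809917/110946317740544000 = -52601981.48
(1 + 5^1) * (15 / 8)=45 / 4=11.25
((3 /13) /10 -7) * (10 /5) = -13.95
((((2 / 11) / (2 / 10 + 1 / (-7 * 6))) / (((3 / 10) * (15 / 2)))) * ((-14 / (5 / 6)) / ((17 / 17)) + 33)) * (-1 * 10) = -30240 / 407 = -74.30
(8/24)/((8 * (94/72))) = 3/94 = 0.03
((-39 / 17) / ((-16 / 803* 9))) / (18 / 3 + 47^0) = 10439 / 5712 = 1.83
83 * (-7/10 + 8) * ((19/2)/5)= 115121/100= 1151.21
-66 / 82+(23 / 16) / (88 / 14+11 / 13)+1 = 168885 / 425744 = 0.40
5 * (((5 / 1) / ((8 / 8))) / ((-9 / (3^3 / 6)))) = -25 / 2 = -12.50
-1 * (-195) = 195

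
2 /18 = 1 /9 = 0.11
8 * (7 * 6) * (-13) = -4368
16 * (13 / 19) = 208 / 19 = 10.95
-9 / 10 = -0.90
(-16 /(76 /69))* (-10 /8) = 345 /19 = 18.16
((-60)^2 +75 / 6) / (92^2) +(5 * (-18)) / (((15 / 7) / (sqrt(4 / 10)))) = 7225 / 16928-42 * sqrt(10) / 5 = -26.14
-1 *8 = -8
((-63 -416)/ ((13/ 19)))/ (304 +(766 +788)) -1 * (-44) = 43.62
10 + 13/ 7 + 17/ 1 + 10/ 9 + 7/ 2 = 4217/ 126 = 33.47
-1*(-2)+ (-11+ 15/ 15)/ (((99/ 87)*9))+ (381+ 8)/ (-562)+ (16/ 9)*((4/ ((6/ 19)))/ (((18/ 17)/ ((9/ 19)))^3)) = 141457379/ 60255954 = 2.35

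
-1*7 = -7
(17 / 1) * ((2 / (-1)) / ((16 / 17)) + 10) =1071 / 8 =133.88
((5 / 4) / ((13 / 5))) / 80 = 5 / 832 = 0.01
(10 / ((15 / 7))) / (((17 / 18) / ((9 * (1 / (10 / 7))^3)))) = 64827 / 4250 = 15.25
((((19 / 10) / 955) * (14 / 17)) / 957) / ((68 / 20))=133 / 264127215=0.00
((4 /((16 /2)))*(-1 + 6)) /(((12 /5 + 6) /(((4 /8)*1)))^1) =25 /168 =0.15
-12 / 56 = -3 / 14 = -0.21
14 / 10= 7 / 5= 1.40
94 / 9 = 10.44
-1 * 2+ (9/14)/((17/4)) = -1.85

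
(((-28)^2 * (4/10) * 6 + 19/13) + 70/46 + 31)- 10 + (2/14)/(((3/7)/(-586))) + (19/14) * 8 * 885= 355354397/31395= 11318.82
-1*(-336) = 336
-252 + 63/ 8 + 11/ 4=-1931/ 8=-241.38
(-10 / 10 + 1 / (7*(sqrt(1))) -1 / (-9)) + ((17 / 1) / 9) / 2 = 0.20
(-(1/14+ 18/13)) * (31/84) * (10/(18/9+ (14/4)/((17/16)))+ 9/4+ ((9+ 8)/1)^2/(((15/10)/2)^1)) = -16454645/78624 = -209.28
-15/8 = -1.88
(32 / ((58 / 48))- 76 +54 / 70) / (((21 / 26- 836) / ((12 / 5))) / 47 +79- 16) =-725530728 / 827485855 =-0.88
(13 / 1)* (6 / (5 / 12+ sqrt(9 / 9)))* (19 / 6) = 2964 / 17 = 174.35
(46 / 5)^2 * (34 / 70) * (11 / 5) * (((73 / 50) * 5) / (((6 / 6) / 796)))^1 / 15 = 11496435368 / 328125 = 35036.76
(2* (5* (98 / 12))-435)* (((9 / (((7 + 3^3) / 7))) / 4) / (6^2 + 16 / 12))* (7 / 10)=-3339 / 1088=-3.07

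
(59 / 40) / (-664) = -59 / 26560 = -0.00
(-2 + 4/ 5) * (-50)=60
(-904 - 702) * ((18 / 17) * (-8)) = 231264 / 17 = 13603.76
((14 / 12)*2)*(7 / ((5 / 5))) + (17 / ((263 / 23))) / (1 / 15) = 30482 / 789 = 38.63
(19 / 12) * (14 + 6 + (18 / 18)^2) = 33.25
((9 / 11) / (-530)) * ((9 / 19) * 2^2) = -162 / 55385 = -0.00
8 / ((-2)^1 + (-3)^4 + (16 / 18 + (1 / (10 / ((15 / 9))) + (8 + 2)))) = 144 / 1621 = 0.09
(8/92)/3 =2/69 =0.03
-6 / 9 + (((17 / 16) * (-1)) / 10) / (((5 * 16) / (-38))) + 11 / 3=19523 / 6400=3.05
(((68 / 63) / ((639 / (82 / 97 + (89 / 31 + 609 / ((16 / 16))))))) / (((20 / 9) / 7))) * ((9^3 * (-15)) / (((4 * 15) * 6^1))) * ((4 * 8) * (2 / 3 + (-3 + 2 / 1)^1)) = 1127572056 / 1067485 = 1056.29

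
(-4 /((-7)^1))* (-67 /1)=-268 /7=-38.29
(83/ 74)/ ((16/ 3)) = 249/ 1184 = 0.21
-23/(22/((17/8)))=-391/176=-2.22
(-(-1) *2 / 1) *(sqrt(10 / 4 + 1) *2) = 2 *sqrt(14) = 7.48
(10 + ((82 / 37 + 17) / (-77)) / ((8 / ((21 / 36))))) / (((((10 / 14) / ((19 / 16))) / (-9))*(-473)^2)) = -155613591 / 233107719680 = -0.00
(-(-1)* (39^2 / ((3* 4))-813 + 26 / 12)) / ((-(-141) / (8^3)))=-1050752 / 423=-2484.05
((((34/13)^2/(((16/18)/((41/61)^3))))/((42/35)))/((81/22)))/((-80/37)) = -0.24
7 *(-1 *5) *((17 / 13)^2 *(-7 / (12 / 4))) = 70805 / 507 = 139.65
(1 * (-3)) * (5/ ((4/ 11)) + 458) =-5661/ 4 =-1415.25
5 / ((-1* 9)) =-0.56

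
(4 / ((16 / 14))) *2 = 7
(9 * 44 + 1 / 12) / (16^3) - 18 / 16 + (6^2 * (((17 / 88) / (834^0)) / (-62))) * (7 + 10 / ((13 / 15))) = -677152543 / 217890816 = -3.11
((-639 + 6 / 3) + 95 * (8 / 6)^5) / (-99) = 57511 / 24057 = 2.39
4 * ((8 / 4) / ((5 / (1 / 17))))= 8 / 85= 0.09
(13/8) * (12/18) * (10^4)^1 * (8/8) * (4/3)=130000/9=14444.44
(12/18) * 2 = 4/3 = 1.33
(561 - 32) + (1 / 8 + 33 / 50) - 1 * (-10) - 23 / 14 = 753399 / 1400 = 538.14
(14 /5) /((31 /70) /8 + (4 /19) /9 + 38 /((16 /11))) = 268128 /2509271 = 0.11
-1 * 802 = -802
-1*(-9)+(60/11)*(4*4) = 1059/11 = 96.27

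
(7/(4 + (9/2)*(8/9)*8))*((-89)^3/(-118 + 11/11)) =4934783/4212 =1171.60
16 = 16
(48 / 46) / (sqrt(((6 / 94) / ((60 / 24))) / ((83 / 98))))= 4* sqrt(58515) / 161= 6.01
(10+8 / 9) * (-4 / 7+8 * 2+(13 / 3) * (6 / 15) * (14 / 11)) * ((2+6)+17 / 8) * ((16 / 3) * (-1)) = -570304 / 55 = -10369.16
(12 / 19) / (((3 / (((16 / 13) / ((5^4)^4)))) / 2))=128 / 37689208984375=0.00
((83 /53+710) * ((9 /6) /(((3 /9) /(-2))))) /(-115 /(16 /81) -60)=1810224 /181525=9.97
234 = 234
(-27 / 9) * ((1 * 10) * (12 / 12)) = -30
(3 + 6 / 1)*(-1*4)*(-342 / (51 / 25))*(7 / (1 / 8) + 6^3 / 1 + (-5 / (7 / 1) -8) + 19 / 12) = 190228950 / 119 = 1598562.61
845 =845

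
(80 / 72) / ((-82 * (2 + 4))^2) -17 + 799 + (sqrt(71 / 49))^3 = 71 * sqrt(71) / 343 + 851823221 / 1089288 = 783.74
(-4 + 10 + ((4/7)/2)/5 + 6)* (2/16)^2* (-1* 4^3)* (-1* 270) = 22788/7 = 3255.43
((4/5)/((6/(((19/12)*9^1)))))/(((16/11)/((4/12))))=209/480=0.44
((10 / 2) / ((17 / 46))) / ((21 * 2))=115 / 357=0.32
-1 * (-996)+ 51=1047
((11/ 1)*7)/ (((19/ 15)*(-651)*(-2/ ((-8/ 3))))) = -220/ 1767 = -0.12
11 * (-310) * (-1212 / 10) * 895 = 369896340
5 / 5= 1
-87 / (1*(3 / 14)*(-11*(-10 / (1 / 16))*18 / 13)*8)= -2639 / 126720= -0.02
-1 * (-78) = 78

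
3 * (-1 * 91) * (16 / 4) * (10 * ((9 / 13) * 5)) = -37800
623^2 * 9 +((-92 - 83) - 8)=3492978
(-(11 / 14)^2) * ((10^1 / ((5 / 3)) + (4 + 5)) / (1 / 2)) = -1815 / 98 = -18.52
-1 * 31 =-31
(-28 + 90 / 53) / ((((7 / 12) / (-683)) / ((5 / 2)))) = 28563060 / 371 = 76989.38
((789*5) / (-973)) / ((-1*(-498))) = -1315 / 161518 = -0.01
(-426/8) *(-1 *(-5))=-1065/4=-266.25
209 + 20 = 229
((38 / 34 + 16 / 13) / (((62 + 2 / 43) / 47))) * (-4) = -1048899 / 147407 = -7.12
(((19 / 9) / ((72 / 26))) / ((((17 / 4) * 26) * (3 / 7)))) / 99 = 133 / 817938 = 0.00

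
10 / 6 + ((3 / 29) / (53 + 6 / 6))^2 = 454141 / 272484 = 1.67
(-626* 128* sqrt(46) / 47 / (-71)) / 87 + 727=80128* sqrt(46) / 290319 + 727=728.87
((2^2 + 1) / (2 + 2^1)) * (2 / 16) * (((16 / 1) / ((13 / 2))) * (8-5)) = 15 / 13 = 1.15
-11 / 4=-2.75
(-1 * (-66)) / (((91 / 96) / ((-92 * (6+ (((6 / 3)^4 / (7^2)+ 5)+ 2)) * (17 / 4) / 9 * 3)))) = -539242176 / 4459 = -120933.43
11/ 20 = 0.55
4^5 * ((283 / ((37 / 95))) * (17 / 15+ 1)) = 176193536 / 111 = 1587329.15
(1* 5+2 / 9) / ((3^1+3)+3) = 47 / 81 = 0.58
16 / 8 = 2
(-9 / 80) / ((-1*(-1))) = -9 / 80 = -0.11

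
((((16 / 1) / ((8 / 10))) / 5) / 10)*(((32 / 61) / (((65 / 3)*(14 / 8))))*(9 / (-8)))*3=-2592 / 138775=-0.02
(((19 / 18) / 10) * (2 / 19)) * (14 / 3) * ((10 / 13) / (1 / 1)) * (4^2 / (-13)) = -224 / 4563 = -0.05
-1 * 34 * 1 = -34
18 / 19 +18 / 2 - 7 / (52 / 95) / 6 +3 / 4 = 50779 / 5928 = 8.57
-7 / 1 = -7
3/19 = 0.16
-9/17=-0.53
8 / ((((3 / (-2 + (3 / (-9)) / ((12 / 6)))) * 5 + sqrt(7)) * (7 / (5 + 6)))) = -102960 / 48419-14872 * sqrt(7) / 48419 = -2.94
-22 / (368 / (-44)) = 121 / 46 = 2.63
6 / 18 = 1 / 3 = 0.33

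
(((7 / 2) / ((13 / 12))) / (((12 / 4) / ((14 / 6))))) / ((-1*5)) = -98 / 195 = -0.50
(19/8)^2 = 5.64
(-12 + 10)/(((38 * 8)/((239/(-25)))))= 239/3800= 0.06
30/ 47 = 0.64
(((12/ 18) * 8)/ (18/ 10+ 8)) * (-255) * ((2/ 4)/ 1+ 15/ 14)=-218.08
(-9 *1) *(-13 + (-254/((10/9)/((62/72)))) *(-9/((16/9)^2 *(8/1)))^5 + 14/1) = -13780523946923212257/720575940379279360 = -19.12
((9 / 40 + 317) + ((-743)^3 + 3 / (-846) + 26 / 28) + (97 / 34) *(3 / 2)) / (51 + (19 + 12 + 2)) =-275291096280379 / 56377440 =-4883001.01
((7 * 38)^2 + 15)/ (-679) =-70771/ 679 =-104.23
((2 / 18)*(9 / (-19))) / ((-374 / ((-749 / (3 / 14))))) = -5243 / 10659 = -0.49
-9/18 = -1/2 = -0.50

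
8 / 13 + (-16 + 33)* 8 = 1776 / 13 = 136.62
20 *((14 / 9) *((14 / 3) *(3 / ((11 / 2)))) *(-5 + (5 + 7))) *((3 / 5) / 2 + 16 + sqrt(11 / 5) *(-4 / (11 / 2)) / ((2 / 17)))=894544 / 99 - 746368 *sqrt(55) / 1089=3952.96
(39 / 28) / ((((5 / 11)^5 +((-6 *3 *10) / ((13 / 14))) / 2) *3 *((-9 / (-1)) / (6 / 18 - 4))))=299393809 / 153380028060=0.00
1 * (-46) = -46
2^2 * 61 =244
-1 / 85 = -0.01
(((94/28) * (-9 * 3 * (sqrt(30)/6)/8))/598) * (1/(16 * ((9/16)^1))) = -47 * sqrt(30)/133952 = -0.00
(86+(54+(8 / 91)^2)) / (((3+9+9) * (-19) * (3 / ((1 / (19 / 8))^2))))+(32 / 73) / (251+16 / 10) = -696533242336 / 36657921610947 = -0.02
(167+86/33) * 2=11194/33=339.21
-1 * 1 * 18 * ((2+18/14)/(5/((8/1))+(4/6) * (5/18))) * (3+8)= -983664/1225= -802.99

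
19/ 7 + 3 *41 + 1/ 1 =887/ 7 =126.71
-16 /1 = -16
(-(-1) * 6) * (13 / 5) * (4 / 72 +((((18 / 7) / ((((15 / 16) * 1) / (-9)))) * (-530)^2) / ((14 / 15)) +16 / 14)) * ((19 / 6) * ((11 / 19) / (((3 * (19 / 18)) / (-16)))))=14992884519184 / 13965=1073604333.63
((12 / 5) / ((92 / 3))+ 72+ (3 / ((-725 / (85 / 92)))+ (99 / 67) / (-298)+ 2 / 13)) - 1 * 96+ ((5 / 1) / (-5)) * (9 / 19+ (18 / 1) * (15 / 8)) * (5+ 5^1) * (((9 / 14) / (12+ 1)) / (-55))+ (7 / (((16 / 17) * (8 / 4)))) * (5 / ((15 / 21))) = 3993723215871 / 1558659366880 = 2.56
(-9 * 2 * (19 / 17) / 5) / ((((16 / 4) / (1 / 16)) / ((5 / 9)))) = -19 / 544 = -0.03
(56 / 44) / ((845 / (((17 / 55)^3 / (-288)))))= -34391 / 222689610000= -0.00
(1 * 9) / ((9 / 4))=4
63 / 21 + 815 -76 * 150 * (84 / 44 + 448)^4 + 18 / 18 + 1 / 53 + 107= -362452029762131878561 / 775973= -467093609909277.61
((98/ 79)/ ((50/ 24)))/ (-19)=-0.03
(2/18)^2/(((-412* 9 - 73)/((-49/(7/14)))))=98/306261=0.00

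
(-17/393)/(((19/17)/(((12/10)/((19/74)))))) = -42772/236455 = -0.18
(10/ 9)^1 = 10/ 9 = 1.11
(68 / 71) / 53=0.02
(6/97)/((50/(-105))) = -0.13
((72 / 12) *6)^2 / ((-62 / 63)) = -40824 / 31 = -1316.90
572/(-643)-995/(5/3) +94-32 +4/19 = -6544391/12217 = -535.68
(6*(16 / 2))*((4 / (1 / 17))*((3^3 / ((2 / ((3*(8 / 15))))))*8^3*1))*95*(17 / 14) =29148512256 / 7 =4164073179.43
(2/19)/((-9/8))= -16/171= -0.09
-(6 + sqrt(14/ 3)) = -6 - sqrt(42)/ 3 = -8.16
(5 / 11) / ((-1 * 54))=-0.01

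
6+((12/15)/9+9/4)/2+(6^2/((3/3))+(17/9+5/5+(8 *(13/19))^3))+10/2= 177008773/823080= 215.06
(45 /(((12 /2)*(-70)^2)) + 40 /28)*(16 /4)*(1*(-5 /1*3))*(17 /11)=-132.61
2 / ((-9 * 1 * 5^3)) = -2 / 1125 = -0.00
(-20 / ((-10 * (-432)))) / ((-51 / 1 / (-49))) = -49 / 11016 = -0.00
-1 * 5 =-5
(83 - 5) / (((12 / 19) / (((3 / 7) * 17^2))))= 214149 / 14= 15296.36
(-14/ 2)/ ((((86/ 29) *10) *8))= -203/ 6880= -0.03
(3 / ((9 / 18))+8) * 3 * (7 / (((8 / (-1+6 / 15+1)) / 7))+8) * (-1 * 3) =-13167 / 10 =-1316.70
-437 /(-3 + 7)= -437 /4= -109.25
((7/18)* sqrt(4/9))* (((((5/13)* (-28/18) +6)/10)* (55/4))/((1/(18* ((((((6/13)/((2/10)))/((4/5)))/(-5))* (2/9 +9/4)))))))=-2706935/54756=-49.44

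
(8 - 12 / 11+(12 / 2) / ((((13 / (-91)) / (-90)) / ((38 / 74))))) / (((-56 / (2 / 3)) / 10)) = -1982080 / 8547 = -231.90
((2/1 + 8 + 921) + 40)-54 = 917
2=2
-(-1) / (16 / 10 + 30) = 5 / 158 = 0.03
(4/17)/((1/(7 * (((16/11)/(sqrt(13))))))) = 448 * sqrt(13)/2431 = 0.66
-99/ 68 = -1.46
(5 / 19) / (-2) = -5 / 38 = -0.13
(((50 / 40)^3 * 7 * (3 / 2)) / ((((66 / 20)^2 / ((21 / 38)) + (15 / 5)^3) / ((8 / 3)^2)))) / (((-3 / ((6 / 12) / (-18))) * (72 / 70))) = 5359375 / 190671408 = 0.03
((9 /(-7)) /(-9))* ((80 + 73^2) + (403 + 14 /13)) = 830.44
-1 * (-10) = 10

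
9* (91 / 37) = 819 / 37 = 22.14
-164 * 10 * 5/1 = -8200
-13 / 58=-0.22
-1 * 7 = -7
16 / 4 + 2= 6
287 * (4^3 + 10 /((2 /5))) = 25543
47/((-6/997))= -7809.83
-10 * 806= -8060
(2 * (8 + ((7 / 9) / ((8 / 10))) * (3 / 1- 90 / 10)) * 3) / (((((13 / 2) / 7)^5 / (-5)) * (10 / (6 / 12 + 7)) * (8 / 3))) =-756315 / 28561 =-26.48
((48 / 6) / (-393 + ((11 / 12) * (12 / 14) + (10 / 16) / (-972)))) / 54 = -0.00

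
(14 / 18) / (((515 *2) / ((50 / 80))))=7 / 14832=0.00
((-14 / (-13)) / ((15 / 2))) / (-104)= -7 / 5070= -0.00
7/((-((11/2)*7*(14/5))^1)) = -5/77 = -0.06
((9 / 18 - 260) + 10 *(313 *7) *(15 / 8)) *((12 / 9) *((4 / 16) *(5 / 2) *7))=1905015 / 8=238126.88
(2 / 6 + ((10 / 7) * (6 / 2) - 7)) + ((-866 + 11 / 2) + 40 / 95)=-688243 / 798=-862.46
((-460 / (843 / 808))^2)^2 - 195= 19084323406462011525805 / 505022001201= 37789093071.35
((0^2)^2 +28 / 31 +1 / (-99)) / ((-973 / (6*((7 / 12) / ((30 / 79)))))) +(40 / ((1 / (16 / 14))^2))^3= 429420535563763189 / 3011280273540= 142603.97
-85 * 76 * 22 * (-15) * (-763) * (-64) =104100057600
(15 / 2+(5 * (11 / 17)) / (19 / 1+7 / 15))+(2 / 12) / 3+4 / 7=2593543 / 312732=8.29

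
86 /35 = 2.46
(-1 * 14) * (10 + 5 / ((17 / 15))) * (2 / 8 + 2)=-15435 / 34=-453.97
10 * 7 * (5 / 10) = 35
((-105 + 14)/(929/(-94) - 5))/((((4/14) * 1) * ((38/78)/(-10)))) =-11676210/26581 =-439.27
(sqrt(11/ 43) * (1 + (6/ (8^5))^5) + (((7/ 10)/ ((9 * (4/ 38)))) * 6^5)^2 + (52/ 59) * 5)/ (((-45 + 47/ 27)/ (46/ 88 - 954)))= 1337292727126854023414024577 * sqrt(473)/ 2608937476592095673339346944 + 13788900848723859/ 18950800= 727615776.64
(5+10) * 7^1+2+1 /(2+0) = 215 /2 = 107.50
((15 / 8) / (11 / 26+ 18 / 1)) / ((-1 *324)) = -65 / 206928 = -0.00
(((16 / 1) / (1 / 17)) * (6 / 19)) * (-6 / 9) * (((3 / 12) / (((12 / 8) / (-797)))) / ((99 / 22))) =867136 / 513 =1690.32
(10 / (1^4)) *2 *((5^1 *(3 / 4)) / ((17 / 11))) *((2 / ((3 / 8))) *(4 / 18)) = 8800 / 153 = 57.52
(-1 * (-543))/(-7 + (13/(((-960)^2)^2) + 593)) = 461195182080000/497717084160013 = 0.93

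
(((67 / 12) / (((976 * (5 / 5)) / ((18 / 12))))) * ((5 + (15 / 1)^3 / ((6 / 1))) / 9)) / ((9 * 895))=15209 / 226416384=0.00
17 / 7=2.43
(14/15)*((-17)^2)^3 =337925966/15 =22528397.73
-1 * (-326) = 326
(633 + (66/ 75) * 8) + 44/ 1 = 17101/ 25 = 684.04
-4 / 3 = -1.33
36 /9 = 4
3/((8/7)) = 21/8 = 2.62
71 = 71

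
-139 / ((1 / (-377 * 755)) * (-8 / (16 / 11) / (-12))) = 949542360 / 11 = 86322032.73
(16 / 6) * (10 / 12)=20 / 9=2.22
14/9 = 1.56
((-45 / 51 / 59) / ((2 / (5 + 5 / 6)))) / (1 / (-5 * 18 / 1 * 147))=1157625 / 2006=577.08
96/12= 8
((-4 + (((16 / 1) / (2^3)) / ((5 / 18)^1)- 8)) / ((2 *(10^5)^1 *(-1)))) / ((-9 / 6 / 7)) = -7 / 62500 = -0.00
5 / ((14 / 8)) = 20 / 7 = 2.86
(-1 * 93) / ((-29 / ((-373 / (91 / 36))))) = -1248804 / 2639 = -473.21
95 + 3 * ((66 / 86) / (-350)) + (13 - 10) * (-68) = -1640549 / 15050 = -109.01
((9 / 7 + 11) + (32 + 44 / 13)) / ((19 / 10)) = 43380 / 1729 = 25.09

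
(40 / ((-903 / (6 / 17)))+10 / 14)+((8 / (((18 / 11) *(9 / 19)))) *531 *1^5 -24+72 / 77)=2764969609 / 506583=5458.08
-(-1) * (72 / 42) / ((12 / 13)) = 13 / 7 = 1.86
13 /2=6.50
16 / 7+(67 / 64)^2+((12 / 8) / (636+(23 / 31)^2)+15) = 322444262963 / 17539379200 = 18.38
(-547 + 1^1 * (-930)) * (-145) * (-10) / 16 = -1070825 / 8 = -133853.12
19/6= 3.17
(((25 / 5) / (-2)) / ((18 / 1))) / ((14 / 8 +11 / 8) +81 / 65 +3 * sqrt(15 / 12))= -1477450 / 19120761 +169000 * sqrt(5) / 6373587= -0.02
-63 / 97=-0.65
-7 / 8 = -0.88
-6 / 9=-2 / 3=-0.67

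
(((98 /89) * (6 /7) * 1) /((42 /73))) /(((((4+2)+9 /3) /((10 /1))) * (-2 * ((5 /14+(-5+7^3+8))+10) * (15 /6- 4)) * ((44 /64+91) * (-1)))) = -327040 /17587227789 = -0.00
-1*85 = -85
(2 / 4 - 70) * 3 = -417 / 2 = -208.50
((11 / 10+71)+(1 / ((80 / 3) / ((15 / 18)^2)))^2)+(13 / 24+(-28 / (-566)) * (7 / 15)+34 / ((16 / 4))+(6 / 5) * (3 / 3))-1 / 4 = 4283351087 / 52162560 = 82.12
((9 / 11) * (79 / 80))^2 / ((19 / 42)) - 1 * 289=-287.56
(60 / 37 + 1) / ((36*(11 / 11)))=97 / 1332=0.07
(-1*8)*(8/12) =-16/3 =-5.33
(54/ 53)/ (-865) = -54/ 45845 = -0.00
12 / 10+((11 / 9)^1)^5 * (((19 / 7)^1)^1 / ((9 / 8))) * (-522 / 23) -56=-9704015666 / 47534445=-204.15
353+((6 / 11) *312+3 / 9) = 17276 / 33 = 523.52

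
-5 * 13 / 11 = -65 / 11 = -5.91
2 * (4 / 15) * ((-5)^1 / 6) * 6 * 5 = -40 / 3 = -13.33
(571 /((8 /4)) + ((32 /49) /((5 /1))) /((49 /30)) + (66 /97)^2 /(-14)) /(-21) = -12901585087 /948822378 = -13.60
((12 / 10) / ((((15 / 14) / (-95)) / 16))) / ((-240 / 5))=532 / 15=35.47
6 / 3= 2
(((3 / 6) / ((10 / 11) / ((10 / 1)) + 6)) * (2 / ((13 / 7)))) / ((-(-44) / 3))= 21 / 3484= 0.01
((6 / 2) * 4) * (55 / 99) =20 / 3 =6.67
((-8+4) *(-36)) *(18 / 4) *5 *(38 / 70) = 12312 / 7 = 1758.86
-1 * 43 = -43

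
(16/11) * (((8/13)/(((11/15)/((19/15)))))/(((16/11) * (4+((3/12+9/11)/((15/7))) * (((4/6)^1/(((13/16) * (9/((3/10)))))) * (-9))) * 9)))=475/15594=0.03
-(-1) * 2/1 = 2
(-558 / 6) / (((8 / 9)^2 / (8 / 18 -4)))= 837 / 2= 418.50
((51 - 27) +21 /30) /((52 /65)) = 30.88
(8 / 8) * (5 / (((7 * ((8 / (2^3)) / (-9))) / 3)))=-135 / 7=-19.29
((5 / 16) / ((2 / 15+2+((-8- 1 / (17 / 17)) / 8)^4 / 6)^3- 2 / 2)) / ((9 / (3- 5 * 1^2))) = -128849018880000 / 23803636604880349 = -0.01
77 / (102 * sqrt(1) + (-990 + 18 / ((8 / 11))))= -308 / 3453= -0.09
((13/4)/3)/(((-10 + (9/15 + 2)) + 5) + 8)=0.19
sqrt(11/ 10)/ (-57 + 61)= sqrt(110)/ 40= 0.26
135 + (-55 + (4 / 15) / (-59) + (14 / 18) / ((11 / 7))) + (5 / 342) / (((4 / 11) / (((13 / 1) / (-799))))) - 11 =82157503163 / 1182296280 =69.49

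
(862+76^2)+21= 6659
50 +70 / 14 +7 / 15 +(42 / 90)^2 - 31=5554 / 225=24.68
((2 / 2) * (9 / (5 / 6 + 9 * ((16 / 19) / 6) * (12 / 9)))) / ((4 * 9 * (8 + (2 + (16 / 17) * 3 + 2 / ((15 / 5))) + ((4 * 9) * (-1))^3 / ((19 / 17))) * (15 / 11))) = -0.00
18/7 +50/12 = 283/42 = 6.74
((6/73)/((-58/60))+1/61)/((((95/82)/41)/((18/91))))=-536353308/1116389365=-0.48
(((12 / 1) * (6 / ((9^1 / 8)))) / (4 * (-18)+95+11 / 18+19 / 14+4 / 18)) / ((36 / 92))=448 / 69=6.49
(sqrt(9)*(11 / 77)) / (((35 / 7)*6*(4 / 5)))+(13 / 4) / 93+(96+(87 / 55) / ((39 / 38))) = 363412961 / 3723720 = 97.59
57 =57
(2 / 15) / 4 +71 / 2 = 533 / 15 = 35.53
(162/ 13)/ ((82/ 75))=6075/ 533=11.40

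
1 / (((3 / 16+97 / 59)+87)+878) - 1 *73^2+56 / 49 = -34038729647 / 6388823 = -5327.86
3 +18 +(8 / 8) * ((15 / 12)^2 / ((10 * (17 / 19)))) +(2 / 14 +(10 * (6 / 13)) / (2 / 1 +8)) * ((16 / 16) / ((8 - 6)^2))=1055709 / 49504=21.33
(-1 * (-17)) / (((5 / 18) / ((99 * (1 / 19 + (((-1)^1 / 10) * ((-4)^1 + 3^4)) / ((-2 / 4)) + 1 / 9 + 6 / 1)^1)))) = 62058942 / 475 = 130650.40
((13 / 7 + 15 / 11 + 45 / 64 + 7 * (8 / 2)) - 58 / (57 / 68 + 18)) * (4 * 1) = 26013167 / 225456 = 115.38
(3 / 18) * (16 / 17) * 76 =608 / 51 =11.92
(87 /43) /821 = 87 /35303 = 0.00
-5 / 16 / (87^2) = -5 / 121104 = -0.00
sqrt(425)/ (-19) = -5 * sqrt(17)/ 19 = -1.09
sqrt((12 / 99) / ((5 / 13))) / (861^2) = 2 * sqrt(2145) / 122317965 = 0.00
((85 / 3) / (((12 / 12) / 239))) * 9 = 60945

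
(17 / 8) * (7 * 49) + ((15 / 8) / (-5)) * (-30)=5921 / 8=740.12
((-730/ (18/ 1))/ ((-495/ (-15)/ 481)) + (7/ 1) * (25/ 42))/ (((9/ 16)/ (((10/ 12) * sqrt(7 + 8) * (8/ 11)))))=-55784800 * sqrt(15)/ 88209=-2449.34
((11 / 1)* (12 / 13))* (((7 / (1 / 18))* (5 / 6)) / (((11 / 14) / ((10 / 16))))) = 11025 / 13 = 848.08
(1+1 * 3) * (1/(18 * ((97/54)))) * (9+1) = 120/97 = 1.24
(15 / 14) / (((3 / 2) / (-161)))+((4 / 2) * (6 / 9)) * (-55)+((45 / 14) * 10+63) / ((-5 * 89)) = -1761973 / 9345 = -188.55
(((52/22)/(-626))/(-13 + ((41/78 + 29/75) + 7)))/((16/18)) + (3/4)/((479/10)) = 359794005/21815577916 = 0.02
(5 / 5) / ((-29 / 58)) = -2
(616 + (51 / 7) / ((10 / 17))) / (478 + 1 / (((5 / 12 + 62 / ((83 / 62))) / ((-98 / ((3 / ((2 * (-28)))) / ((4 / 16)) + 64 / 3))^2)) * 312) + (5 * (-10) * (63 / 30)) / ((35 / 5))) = 2991377812955311 / 2204079936741970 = 1.36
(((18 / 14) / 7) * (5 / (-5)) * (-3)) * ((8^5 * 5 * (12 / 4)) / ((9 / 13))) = 19169280 / 49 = 391209.80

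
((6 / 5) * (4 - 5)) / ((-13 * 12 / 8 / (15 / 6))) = 2 / 13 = 0.15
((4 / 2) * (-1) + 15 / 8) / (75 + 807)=-1 / 7056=-0.00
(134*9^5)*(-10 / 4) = -19781415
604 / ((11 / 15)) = 9060 / 11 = 823.64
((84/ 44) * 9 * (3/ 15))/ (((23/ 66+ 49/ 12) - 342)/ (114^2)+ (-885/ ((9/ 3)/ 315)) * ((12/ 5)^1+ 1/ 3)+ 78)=-3274992/ 241993082435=-0.00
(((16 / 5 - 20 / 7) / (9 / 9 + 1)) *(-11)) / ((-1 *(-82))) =-33 / 1435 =-0.02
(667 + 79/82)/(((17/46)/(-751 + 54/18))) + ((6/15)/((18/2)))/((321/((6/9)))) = -2402071010296/1776735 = -1351957.95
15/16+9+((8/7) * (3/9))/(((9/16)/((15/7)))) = 80359/7056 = 11.39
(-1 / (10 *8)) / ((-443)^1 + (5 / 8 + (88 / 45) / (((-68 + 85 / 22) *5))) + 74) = 0.00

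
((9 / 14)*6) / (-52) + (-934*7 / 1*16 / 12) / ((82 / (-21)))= 33316541 / 14924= 2232.41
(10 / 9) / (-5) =-2 / 9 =-0.22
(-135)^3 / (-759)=820125 / 253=3241.60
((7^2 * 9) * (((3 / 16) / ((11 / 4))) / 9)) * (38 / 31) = 2793 / 682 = 4.10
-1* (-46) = 46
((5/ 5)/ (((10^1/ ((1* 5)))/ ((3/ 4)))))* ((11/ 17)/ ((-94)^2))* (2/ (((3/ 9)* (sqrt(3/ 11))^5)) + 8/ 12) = 11/ 600848 + 1331* sqrt(33)/ 1802544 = 0.00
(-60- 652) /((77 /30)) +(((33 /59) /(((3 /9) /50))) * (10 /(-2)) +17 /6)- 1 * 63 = -20635963 /27258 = -757.06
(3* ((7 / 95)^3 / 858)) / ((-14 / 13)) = -49 / 37724500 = -0.00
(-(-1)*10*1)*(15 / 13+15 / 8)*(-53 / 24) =-27825 / 416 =-66.89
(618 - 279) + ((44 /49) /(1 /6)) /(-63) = 348743 /1029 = 338.91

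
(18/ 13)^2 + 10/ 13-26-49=-12221/ 169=-72.31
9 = 9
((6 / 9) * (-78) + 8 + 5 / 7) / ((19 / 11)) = -3333 / 133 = -25.06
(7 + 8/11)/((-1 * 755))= -0.01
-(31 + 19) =-50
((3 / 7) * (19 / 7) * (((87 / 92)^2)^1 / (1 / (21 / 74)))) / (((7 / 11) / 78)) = 555254271 / 15345232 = 36.18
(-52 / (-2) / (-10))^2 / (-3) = -2.25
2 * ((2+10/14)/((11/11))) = 5.43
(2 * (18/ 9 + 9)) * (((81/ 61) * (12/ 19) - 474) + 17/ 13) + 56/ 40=-781930621/ 75335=-10379.38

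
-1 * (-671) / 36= 671 / 36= 18.64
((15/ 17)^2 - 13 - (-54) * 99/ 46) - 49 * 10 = -2565769/ 6647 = -386.00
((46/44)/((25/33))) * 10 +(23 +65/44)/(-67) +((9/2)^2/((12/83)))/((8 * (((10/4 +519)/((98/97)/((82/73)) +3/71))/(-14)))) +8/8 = 34708810032779/2480605389680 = 13.99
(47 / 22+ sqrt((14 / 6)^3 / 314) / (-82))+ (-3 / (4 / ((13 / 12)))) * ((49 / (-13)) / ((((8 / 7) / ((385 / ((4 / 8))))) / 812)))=294879191 / 176 - 7 * sqrt(6594) / 231732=1675449.95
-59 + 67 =8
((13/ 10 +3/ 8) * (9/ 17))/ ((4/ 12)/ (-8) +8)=1809/ 16235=0.11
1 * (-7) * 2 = -14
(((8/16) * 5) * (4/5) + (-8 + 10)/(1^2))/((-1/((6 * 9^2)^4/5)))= -223154201664/5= -44630840332.80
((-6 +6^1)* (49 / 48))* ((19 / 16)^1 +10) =0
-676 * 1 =-676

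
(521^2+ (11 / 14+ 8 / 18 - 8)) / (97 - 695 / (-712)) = 2770.41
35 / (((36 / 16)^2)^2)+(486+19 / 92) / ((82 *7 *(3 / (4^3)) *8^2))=13926497 / 8450568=1.65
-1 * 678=-678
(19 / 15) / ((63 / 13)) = 247 / 945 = 0.26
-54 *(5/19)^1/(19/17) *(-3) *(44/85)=7128/361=19.75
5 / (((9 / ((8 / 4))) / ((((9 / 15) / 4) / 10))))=1 / 60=0.02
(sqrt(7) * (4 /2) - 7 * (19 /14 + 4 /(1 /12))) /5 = -691 /10 + 2 * sqrt(7) /5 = -68.04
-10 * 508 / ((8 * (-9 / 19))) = 12065 / 9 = 1340.56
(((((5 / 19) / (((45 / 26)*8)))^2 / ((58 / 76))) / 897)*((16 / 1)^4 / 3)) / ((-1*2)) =-53248 / 9238617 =-0.01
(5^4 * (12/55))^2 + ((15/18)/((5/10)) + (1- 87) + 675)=19185.71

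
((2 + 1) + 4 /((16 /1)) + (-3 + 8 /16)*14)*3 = -381 /4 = -95.25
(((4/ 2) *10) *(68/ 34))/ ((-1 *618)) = -20/ 309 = -0.06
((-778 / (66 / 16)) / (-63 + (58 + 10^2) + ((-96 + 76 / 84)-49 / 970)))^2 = 1785988740121600 / 1066610281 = 1674452.96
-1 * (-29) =29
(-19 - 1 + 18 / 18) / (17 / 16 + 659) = -304 / 10561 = -0.03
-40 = -40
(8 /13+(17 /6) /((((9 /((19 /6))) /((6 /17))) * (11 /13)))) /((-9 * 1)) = -7963 /69498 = -0.11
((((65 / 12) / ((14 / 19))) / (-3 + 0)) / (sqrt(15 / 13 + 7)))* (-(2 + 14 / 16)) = 28405* sqrt(1378) / 427392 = 2.47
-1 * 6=-6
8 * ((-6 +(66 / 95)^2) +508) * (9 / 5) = 326513232 / 45125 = 7235.75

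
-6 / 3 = -2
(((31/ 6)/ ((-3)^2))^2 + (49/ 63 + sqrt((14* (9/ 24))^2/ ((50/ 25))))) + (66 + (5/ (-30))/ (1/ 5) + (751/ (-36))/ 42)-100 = -1397107/ 40824 + 21* sqrt(2)/ 8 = -30.51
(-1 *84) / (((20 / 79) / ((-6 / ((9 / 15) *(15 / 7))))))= 7742 / 5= 1548.40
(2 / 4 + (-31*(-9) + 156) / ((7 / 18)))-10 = 15527 / 14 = 1109.07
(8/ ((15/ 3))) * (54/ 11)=432/ 55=7.85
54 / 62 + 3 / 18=193 / 186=1.04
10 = 10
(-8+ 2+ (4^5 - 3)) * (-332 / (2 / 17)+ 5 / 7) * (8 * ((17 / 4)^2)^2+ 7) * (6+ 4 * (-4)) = 1199063003625 / 16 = 74941437726.56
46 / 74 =23 / 37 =0.62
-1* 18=-18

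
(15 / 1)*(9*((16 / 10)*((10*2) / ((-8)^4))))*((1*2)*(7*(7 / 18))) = 735 / 128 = 5.74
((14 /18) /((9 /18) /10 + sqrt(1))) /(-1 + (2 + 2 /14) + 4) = 35 /243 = 0.14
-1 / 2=-0.50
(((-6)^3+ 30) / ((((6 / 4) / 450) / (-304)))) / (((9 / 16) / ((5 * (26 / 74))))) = 52978162.16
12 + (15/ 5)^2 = 21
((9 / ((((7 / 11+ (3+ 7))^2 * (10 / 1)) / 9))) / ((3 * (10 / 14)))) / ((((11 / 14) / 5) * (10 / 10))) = 539 / 2535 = 0.21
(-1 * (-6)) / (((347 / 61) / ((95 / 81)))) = 11590 / 9369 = 1.24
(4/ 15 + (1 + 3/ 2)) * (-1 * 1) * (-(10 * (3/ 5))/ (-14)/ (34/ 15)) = -249/ 476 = -0.52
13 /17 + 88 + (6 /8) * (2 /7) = 21177 /238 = 88.98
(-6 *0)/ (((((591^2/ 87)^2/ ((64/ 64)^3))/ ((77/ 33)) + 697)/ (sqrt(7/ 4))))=0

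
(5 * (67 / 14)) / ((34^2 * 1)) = 335 / 16184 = 0.02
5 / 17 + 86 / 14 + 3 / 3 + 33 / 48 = 15469 / 1904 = 8.12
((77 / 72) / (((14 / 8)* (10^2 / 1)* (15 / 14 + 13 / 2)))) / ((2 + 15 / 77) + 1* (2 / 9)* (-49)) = -5929 / 63865000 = -0.00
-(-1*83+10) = 73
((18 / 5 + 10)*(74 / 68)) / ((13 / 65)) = 74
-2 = -2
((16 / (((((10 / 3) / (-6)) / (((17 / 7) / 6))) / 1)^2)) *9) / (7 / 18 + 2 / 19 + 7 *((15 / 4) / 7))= 64047024 / 3556175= 18.01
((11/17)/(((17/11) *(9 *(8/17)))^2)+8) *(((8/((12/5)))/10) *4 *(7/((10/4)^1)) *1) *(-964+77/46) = -43775503499/1520208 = -28795.73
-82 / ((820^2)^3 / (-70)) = 7 / 370739843200000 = 0.00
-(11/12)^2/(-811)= 0.00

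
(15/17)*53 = 795/17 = 46.76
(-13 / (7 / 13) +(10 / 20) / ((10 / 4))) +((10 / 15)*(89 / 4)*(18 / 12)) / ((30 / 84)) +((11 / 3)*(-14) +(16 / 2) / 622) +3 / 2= -74867 / 6531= -11.46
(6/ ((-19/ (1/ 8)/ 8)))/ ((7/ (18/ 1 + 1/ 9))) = -326/ 399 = -0.82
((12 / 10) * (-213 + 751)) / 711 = 1076 / 1185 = 0.91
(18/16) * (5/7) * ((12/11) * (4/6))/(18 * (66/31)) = 0.02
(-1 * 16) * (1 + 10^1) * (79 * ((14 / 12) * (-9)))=145992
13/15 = 0.87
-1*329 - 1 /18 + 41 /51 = -100445 /306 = -328.25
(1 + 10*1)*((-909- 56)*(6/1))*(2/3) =-42460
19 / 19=1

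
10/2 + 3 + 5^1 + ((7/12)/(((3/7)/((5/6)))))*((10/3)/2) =9649/648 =14.89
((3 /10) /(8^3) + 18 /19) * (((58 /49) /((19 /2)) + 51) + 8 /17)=48.91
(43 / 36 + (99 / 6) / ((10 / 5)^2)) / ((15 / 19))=7277 / 1080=6.74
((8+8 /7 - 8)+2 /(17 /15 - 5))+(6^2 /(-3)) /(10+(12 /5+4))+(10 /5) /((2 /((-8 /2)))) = -34175 /8323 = -4.11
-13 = -13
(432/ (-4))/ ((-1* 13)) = 8.31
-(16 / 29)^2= -256 / 841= -0.30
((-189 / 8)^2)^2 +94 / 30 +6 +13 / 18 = 311530.81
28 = 28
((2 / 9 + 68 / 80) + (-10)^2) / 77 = 2599 / 1980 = 1.31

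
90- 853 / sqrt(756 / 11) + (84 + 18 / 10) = 879 / 5- 853 * sqrt(231) / 126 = 72.91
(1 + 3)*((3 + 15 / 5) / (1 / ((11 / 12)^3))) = 1331 / 72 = 18.49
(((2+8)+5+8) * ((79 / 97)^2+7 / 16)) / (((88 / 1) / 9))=34303833 / 13247872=2.59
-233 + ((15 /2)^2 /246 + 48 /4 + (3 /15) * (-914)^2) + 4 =273654383 /1640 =166862.43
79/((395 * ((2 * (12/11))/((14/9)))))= 77/540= 0.14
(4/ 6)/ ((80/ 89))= 89/ 120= 0.74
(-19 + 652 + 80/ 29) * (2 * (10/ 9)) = 368740/ 261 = 1412.80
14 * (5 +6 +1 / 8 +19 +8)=2135 / 4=533.75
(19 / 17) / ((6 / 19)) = 361 / 102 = 3.54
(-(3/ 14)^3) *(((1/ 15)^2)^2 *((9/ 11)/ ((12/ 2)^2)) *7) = -1/ 32340000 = -0.00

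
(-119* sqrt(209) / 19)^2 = 155771 / 19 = 8198.47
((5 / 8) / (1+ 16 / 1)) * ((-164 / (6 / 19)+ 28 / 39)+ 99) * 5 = -136375 / 1768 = -77.14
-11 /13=-0.85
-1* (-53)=53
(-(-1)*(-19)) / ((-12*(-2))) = -19 / 24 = -0.79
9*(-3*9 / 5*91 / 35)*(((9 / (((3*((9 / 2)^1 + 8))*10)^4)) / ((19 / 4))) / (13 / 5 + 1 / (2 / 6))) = -351 / 162353515625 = -0.00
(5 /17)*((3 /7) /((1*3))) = 5 /119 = 0.04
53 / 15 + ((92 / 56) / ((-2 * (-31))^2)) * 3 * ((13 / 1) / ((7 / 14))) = 1439579 / 403620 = 3.57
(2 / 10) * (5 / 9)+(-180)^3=-52487999 / 9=-5831999.89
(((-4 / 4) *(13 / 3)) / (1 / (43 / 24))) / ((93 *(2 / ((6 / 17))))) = -559 / 37944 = -0.01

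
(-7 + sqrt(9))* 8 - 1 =-33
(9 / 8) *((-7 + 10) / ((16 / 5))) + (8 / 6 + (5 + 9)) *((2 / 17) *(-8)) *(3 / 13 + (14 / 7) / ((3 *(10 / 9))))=-10.93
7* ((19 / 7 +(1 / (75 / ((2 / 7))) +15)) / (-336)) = -4651 / 12600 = -0.37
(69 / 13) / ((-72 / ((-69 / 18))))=529 / 1872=0.28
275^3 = 20796875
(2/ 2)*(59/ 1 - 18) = 41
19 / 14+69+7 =1083 / 14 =77.36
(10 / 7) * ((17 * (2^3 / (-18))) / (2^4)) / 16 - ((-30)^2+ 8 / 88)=-19961351 / 22176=-900.13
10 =10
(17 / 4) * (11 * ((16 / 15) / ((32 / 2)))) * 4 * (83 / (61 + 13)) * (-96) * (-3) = 745008 / 185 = 4027.07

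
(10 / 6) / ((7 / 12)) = 20 / 7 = 2.86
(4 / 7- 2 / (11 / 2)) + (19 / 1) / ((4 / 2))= 1495 / 154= 9.71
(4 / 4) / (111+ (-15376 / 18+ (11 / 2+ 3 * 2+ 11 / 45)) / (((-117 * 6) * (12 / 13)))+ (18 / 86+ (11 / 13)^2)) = 423811440 / 47986219261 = 0.01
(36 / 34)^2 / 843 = 108 / 81209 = 0.00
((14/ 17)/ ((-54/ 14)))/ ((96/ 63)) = -343/ 2448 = -0.14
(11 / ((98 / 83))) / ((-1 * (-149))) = 913 / 14602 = 0.06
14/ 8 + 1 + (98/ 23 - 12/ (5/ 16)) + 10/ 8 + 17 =-13.14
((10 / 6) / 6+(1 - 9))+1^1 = -121 / 18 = -6.72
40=40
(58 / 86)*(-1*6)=-174 / 43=-4.05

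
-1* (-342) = 342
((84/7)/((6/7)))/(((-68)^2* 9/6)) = 7/3468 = 0.00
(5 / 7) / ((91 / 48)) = 240 / 637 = 0.38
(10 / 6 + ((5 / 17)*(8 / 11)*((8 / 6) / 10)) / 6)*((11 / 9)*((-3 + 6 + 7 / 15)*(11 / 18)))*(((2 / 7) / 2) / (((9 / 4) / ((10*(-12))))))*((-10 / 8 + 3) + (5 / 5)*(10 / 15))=-186648176 / 2342277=-79.69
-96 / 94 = -48 / 47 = -1.02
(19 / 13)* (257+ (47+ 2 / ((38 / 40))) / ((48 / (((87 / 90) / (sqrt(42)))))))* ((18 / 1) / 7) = 9019* sqrt(42) / 101920+ 87894 / 91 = 966.44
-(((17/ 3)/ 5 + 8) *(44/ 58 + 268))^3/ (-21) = 704297002.84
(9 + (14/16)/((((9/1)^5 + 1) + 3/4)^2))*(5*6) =270.00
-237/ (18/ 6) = -79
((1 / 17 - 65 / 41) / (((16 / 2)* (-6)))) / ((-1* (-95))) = 7 / 20910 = 0.00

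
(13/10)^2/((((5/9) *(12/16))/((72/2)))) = 18252/125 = 146.02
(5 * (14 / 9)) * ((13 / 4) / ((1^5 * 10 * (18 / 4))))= 91 / 162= 0.56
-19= -19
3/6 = 1/2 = 0.50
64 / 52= 16 / 13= 1.23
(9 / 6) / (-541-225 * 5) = -3 / 3332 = -0.00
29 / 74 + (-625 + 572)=-3893 / 74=-52.61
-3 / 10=-0.30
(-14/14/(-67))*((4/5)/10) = 2/1675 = 0.00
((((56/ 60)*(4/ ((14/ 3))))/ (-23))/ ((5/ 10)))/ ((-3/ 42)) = 112/ 115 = 0.97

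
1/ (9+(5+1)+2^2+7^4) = 1/ 2420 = 0.00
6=6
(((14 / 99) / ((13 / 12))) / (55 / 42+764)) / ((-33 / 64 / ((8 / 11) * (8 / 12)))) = -802816 / 5005532961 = -0.00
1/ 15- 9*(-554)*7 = 523531/ 15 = 34902.07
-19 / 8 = -2.38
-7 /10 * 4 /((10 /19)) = -133 /25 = -5.32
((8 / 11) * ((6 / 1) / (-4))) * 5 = -5.45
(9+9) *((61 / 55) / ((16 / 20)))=549 / 22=24.95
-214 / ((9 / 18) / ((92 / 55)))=-39376 / 55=-715.93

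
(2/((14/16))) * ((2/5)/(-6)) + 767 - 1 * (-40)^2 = -87481/105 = -833.15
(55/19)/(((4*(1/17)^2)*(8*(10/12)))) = 9537/304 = 31.37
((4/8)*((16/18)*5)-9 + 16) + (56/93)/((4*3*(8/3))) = 10313/1116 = 9.24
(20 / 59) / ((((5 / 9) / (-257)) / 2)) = -18504 / 59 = -313.63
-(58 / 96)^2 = -0.37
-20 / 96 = -5 / 24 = -0.21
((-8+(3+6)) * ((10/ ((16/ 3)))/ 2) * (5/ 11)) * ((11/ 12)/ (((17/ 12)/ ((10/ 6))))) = 125/ 272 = 0.46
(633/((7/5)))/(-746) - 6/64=-0.70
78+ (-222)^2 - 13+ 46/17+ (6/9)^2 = 7550879/153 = 49352.15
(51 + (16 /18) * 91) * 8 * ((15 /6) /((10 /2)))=4748 /9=527.56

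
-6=-6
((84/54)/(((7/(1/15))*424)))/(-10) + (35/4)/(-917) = -357881/37492200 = -0.01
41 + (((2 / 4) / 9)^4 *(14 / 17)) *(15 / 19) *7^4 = 231783563 / 5651208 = 41.01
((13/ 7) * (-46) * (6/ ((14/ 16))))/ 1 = -28704/ 49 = -585.80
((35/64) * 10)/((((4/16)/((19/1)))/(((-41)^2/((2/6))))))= 16767975/8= 2095996.88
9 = 9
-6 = -6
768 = 768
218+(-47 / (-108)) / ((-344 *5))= 40495633 / 185760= 218.00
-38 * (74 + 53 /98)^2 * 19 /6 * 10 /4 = -32106753375 /19208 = -1671530.27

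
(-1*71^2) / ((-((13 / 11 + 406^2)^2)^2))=73805281 / 10809148022226057135937761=0.00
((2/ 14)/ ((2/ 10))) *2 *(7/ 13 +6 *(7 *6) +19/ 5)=33324/ 91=366.20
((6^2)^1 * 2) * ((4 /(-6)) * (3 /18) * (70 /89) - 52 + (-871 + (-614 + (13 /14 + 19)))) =-68053676 /623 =-109235.43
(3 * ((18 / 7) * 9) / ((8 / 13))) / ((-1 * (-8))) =3159 / 224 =14.10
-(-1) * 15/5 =3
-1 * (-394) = 394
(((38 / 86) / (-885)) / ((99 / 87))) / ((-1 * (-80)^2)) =551 / 8037216000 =0.00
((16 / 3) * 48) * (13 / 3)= 3328 / 3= 1109.33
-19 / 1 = -19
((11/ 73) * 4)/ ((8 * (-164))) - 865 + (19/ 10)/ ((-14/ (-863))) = -747.88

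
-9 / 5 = -1.80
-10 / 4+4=3 / 2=1.50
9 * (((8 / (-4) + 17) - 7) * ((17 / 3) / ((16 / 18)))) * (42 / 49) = 2754 / 7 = 393.43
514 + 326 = 840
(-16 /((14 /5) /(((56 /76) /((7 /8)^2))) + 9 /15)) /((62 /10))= -25600 /34813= -0.74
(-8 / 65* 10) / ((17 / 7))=-112 / 221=-0.51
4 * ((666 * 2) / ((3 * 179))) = 1776 / 179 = 9.92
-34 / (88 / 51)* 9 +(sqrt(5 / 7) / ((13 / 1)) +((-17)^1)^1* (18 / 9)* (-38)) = sqrt(35) / 91 +49045 / 44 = 1114.72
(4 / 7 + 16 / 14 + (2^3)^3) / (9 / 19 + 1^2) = 17081 / 49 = 348.59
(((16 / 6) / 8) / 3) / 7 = 1 / 63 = 0.02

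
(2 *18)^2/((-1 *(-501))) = 432/167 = 2.59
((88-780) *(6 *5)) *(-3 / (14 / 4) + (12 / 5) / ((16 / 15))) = -202410 / 7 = -28915.71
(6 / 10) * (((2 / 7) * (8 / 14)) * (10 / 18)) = 8 / 147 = 0.05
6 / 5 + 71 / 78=2.11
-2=-2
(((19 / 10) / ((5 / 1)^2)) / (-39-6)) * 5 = -19 / 2250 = -0.01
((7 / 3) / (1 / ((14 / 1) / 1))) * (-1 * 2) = -196 / 3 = -65.33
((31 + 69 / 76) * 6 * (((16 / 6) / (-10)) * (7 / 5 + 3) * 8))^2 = 1165812736 / 361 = 3229398.16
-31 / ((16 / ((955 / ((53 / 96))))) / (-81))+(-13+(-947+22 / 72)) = 516137983 / 1908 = 270512.57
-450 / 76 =-225 / 38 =-5.92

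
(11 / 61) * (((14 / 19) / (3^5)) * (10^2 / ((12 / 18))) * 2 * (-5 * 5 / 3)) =-385000 / 281637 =-1.37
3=3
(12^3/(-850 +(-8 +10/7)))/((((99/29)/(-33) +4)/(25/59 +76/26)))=-225115632/129919829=-1.73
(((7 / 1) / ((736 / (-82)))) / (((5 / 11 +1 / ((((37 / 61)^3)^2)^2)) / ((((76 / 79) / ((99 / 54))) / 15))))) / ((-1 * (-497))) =-5128119612549387483899 / 37709718138463826999491695520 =-0.00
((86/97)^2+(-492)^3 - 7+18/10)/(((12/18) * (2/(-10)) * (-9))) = -933807906769/9409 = -99246243.68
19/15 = 1.27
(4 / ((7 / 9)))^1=5.14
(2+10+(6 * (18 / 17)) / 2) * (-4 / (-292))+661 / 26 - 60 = -1108951 / 32266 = -34.37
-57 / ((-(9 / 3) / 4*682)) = 38 / 341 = 0.11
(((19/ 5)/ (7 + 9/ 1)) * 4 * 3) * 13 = 741/ 20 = 37.05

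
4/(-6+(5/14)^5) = -2151296/3223819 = -0.67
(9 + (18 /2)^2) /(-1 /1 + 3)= 45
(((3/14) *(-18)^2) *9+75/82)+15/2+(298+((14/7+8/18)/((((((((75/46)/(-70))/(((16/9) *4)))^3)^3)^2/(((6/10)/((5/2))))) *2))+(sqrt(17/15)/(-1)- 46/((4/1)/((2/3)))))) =743857458150709153027620617593534214581306448116207328867274555320970316640979716145944/4774753910028218402235597182178497314453125- sqrt(255)/15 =155789695587958169080458100000000000000000000.00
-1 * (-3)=3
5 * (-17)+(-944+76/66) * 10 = -313945/33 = -9513.48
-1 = -1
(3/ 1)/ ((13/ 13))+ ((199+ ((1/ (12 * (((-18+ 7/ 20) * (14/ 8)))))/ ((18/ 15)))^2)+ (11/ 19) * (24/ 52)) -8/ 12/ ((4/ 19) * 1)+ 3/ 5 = 243953308697167/ 1221595608870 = 199.70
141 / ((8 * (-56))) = -141 / 448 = -0.31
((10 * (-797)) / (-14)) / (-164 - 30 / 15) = -3985 / 1162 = -3.43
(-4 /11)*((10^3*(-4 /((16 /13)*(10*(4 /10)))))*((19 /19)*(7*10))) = 20681.82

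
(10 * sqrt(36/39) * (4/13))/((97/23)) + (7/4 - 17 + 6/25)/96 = -1501/9600 + 1840 * sqrt(39)/16393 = 0.54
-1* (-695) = 695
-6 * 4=-24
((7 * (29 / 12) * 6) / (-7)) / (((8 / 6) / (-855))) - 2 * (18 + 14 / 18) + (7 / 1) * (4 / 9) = 666985 / 72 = 9263.68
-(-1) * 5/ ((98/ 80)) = 200/ 49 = 4.08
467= 467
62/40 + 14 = 311/20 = 15.55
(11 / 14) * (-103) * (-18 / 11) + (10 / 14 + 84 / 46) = 21730 / 161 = 134.97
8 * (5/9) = 40/9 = 4.44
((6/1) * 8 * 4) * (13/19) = 2496/19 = 131.37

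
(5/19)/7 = 5/133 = 0.04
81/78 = 27/26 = 1.04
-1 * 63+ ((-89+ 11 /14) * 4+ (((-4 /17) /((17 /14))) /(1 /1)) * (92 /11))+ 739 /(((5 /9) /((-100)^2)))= 296000115867 /22253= 13301582.52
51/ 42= 17/ 14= 1.21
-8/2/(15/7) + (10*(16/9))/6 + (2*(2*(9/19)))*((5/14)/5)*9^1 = 41554/17955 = 2.31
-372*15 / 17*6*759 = -25411320 / 17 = -1494783.53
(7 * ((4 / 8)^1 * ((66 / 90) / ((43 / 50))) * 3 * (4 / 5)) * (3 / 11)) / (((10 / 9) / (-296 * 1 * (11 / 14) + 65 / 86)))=-3767931 / 9245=-407.56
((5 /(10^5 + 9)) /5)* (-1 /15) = -1 /1500135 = -0.00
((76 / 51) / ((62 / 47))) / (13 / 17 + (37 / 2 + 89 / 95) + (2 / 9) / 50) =5090100 / 91045171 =0.06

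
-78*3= -234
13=13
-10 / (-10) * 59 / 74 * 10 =295 / 37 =7.97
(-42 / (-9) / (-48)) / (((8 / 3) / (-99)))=231 / 64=3.61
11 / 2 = 5.50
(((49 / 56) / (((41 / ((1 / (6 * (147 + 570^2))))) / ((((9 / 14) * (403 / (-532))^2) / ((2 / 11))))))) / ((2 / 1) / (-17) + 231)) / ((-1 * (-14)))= 30370483 / 4421602523504588800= 0.00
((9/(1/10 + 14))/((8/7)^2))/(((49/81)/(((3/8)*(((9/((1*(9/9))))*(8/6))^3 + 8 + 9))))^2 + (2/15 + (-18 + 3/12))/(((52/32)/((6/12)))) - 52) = -1718043284104875/201865294053240992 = -0.01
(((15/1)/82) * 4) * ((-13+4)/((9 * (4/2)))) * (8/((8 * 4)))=-15/164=-0.09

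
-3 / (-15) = 1 / 5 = 0.20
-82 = -82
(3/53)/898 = 3/47594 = 0.00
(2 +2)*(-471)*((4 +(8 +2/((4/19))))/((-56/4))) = 20253/7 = 2893.29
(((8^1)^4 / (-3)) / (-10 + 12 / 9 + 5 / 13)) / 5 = 53248 / 1615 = 32.97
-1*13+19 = 6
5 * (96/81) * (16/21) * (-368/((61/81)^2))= -76308480/26047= -2929.65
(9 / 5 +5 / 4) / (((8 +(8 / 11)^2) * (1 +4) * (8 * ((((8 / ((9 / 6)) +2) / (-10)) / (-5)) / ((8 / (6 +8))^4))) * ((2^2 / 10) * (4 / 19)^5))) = 8307312145 / 211441664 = 39.29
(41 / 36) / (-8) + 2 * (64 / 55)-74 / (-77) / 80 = 4429 / 2016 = 2.20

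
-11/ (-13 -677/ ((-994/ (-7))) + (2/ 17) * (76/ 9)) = 238986/ 364435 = 0.66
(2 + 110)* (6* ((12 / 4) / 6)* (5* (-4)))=-6720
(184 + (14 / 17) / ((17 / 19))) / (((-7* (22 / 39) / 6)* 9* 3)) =-231582 / 22253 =-10.41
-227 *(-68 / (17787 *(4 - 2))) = 7718 / 17787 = 0.43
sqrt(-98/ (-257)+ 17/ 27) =sqrt(5408565)/ 2313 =1.01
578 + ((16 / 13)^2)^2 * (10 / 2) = 16835938 / 28561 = 589.47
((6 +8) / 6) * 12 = 28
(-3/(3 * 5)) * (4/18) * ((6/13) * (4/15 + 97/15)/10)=-202/14625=-0.01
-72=-72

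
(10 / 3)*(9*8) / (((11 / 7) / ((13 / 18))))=3640 / 33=110.30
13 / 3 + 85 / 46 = 853 / 138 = 6.18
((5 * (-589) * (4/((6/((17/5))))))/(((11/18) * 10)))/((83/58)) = -763.31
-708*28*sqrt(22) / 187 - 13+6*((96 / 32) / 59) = -19824*sqrt(22) / 187 - 749 / 59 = -509.93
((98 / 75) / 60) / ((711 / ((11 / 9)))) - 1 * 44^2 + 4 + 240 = -24360992461 / 14397750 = -1692.00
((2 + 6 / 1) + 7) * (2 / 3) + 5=15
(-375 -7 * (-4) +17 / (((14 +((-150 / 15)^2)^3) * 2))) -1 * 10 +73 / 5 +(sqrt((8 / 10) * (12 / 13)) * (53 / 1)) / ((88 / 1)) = -341.88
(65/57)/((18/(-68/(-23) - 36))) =-1300/621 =-2.09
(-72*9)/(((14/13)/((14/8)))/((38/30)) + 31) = -160056/7777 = -20.58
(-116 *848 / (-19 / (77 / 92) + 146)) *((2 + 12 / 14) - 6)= 11902528 / 4747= 2507.38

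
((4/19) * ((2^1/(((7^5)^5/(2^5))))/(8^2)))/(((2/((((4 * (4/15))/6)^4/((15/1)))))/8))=65536/1567277559925220630340935746875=0.00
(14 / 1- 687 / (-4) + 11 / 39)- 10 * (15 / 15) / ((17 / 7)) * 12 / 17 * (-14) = 10221629 / 45084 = 226.72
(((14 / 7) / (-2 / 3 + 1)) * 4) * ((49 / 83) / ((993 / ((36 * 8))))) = 112896 / 27473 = 4.11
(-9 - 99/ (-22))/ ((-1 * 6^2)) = 1/ 8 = 0.12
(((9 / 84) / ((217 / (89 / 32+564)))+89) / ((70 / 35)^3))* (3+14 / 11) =116552339 / 2444288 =47.68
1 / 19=0.05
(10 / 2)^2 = 25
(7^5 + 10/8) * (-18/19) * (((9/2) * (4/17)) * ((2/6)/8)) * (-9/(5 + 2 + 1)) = 16337619/20672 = 790.33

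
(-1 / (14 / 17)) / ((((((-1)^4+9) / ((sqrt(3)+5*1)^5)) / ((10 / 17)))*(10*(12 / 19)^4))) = -46263955 / 145152 -126541691*sqrt(3) / 725760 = -620.72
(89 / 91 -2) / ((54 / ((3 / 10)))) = -31 / 5460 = -0.01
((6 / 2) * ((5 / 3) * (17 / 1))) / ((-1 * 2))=-85 / 2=-42.50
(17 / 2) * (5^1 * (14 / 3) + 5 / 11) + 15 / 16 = 107255 / 528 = 203.13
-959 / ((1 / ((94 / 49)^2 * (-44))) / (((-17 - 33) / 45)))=-532634080 / 3087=-172541.00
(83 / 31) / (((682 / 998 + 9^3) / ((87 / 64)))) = 3603279 / 722398208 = 0.00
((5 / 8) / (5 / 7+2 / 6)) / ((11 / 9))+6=12561 / 1936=6.49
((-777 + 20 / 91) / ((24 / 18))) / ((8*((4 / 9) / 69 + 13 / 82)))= -5399285121 / 12231856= -441.41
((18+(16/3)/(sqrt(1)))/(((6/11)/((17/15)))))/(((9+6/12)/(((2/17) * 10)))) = 3080/513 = 6.00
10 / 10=1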